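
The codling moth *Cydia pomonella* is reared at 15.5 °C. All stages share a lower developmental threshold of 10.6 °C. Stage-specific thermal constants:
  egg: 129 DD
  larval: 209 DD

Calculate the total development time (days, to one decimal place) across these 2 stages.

69.0 days

Daily accumulation at 15.5 °C = 15.5 − 10.6 = 4.9 DD/day.
Total K = 129 + 209 = 338 DD.
Total duration = 338 / 4.9 = 68.980 ≈ 69.0 days.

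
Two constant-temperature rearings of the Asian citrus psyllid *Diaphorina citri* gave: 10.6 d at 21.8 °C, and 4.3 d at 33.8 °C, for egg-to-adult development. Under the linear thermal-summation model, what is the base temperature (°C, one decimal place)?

Linear rate model ⇒ the product D·(T − T_b) is constant across temperatures.
10.6·(21.8 − T_b) = 4.3·(33.8 − T_b)
T_b = (10.6·21.8 − 4.3·33.8) / (10.6 − 4.3) = 85.74 / 6.3 = 13.610 °C ≈ 13.6 °C.

13.6 °C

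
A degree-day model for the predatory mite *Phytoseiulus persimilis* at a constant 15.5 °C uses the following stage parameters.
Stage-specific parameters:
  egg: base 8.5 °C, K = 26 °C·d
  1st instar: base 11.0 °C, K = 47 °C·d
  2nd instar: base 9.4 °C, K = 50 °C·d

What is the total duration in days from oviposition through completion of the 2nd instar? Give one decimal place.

22.4 days

egg: 26 / (15.5 − 8.5) = 26 / 7.0 = 3.714 d.
1st instar: 47 / (15.5 − 11.0) = 47 / 4.5 = 10.444 d.
2nd instar: 50 / (15.5 − 9.4) = 50 / 6.1 = 8.197 d.
Sum = 22.355 ≈ 22.4 days.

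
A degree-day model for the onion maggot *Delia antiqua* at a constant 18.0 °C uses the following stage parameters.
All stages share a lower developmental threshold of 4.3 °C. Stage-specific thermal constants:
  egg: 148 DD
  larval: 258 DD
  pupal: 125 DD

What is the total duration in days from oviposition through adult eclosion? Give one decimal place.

Daily accumulation at 18.0 °C = 18.0 − 4.3 = 13.7 DD/day.
Total K = 148 + 258 + 125 = 531 DD.
Total duration = 531 / 13.7 = 38.759 ≈ 38.8 days.

38.8 days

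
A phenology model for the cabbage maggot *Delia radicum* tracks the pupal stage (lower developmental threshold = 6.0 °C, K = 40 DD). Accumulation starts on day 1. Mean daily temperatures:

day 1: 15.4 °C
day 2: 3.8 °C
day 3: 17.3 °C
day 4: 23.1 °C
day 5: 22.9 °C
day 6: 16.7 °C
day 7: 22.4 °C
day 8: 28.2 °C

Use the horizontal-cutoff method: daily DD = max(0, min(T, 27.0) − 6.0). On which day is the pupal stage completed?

day 5

Daily DD above 6.0 °C (capped at 21.0): 9.4, 0.0, 11.3, 17.1, 16.9, 10.7, 16.4, 21.0.
Cumulative: 9.4, 9.4, 20.7, 37.8, 54.7, 65.4, 81.8, 102.8.
The total first reaches 40 DD on day 5.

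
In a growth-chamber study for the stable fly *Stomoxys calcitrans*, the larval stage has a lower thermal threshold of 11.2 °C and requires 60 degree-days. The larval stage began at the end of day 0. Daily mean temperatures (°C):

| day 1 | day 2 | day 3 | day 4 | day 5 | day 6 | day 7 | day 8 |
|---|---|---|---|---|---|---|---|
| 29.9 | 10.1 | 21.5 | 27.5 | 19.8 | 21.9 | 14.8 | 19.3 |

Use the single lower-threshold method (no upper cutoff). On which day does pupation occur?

day 6

Daily DD above 11.2 °C: 18.7, 0.0, 10.3, 16.3, 8.6, 10.7, 3.6, 8.1.
Cumulative: 18.7, 18.7, 29.0, 45.3, 53.9, 64.6, 68.2, 76.3.
The total first reaches 60 DD on day 6.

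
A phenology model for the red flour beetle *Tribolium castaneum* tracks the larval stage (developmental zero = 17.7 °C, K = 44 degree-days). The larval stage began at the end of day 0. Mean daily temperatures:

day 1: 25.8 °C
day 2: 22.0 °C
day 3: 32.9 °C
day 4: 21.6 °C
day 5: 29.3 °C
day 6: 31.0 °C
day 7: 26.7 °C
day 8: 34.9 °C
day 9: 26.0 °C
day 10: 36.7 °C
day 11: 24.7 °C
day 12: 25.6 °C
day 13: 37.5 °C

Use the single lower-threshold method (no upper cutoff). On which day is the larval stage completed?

Daily DD above 17.7 °C: 8.1, 4.3, 15.2, 3.9, 11.6, 13.3, 9.0, 17.2, 8.3, 19.0, 7.0, 7.9, 19.8.
Cumulative: 8.1, 12.4, 27.6, 31.5, 43.1, 56.4, 65.4, 82.6, 90.9, 109.9, 116.9, 124.8, 144.6.
The total first reaches 44 DD on day 6.

day 6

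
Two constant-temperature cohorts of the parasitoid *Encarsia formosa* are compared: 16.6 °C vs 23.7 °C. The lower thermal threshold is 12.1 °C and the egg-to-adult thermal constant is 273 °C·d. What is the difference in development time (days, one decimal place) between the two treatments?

At 16.6 °C: 273 / (16.6 − 12.1) = 273 / 4.5 = 60.667 d.
At 23.7 °C: 273 / (23.7 − 12.1) = 273 / 11.6 = 23.534 d.
Difference = |60.667 − 23.534| = 37.132 ≈ 37.1 days.

37.1 days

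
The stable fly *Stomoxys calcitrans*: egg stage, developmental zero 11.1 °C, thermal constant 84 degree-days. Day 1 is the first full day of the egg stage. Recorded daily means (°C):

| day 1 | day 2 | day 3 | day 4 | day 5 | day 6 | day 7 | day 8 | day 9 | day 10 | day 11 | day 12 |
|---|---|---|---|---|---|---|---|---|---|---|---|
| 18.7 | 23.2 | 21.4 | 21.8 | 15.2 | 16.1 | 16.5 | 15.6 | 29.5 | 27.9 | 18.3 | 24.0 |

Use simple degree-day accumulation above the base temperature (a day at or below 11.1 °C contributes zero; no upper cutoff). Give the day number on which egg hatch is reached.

day 10

Daily DD above 11.1 °C: 7.6, 12.1, 10.3, 10.7, 4.1, 5.0, 5.4, 4.5, 18.4, 16.8, 7.2, 12.9.
Cumulative: 7.6, 19.7, 30.0, 40.7, 44.8, 49.8, 55.2, 59.7, 78.1, 94.9, 102.1, 115.0.
The total first reaches 84 DD on day 10.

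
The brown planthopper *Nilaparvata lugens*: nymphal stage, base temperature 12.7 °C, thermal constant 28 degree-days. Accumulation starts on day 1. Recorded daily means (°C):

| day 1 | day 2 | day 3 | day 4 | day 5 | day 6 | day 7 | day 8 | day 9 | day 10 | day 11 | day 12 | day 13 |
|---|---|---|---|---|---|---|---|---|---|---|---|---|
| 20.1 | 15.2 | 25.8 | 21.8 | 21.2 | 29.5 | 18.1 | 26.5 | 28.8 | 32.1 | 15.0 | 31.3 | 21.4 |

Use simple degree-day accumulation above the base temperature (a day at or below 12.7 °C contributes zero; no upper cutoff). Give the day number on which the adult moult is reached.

day 4

Daily DD above 12.7 °C: 7.4, 2.5, 13.1, 9.1, 8.5, 16.8, 5.4, 13.8, 16.1, 19.4, 2.3, 18.6, 8.7.
Cumulative: 7.4, 9.9, 23.0, 32.1, 40.6, 57.4, 62.8, 76.6, 92.7, 112.1, 114.4, 133.0, 141.7.
The total first reaches 28 DD on day 4.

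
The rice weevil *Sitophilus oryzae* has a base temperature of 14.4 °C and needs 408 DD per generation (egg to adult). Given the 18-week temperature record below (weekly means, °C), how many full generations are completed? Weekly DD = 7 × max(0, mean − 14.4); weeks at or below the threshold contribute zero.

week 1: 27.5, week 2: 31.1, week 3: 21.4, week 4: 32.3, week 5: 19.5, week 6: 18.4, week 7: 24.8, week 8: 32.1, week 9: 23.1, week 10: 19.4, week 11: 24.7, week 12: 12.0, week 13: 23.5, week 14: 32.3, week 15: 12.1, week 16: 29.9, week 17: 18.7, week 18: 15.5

2 generations

Weekly DD (7 × max(0, T̄ − 14.4)): 91.7, 116.9, 49.0, 125.3, 35.7, 28.0, 72.8, 123.9, 60.9, 35.0, 72.1, 0.0, 63.7, 125.3, 0.0, 108.5, 30.1, 7.7.
Season total = 1146.6 DD.
Complete generations = ⌊1146.6 / 408⌋ = 2.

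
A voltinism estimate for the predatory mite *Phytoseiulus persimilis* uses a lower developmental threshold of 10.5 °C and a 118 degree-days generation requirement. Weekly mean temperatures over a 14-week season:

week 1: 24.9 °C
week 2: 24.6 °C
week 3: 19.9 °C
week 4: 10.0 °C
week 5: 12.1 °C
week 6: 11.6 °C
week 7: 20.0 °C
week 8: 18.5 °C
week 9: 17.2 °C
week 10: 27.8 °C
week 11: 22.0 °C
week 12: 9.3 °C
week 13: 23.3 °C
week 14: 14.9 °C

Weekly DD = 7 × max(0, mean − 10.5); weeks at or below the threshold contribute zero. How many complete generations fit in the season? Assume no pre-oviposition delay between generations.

Weekly DD (7 × max(0, T̄ − 10.5)): 100.8, 98.7, 65.8, 0.0, 11.2, 7.7, 66.5, 56.0, 46.9, 121.1, 80.5, 0.0, 89.6, 30.8.
Season total = 775.6 DD.
Complete generations = ⌊775.6 / 118⌋ = 6.

6 generations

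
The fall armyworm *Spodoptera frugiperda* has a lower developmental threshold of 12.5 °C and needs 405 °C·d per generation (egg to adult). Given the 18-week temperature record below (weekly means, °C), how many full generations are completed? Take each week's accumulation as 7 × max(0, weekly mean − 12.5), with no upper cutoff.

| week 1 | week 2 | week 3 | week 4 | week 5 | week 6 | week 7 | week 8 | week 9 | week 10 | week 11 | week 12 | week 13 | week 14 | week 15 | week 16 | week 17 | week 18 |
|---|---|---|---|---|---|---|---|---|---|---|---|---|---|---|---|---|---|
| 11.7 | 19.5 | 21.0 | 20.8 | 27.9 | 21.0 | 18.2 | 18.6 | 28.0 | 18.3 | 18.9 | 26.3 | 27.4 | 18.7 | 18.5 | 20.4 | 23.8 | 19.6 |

2 generations

Weekly DD (7 × max(0, T̄ − 12.5)): 0.0, 49.0, 59.5, 58.1, 107.8, 59.5, 39.9, 42.7, 108.5, 40.6, 44.8, 96.6, 104.3, 43.4, 42.0, 55.3, 79.1, 49.7.
Season total = 1080.8 DD.
Complete generations = ⌊1080.8 / 405⌋ = 2.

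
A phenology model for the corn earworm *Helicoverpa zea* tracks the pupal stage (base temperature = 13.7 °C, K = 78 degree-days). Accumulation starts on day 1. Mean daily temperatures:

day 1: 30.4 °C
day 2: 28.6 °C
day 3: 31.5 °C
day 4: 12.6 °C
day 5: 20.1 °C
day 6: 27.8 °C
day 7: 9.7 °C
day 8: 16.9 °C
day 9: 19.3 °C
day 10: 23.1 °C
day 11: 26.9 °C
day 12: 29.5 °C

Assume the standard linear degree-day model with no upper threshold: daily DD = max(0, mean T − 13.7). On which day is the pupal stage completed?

day 9

Daily DD above 13.7 °C: 16.7, 14.9, 17.8, 0.0, 6.4, 14.1, 0.0, 3.2, 5.6, 9.4, 13.2, 15.8.
Cumulative: 16.7, 31.6, 49.4, 49.4, 55.8, 69.9, 69.9, 73.1, 78.7, 88.1, 101.3, 117.1.
The total first reaches 78 DD on day 9.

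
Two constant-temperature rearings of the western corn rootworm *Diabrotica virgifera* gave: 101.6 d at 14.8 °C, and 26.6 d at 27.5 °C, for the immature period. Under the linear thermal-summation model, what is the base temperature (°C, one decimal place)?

10.3 °C

Under the model K = D·(T − T_b), so D₁·(T₁ − T_b) = D₂·(T₂ − T_b).
101.6·(14.8 − T_b) = 26.6·(27.5 − T_b)
T_b = (101.6·14.8 − 26.6·27.5) / (101.6 − 26.6) = 772.18 / 75.0 = 10.296 °C ≈ 10.3 °C.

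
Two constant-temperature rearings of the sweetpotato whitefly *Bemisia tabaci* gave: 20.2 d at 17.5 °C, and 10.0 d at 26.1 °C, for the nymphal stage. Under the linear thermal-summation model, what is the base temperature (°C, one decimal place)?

Under the model K = D·(T − T_b), so D₁·(T₁ − T_b) = D₂·(T₂ − T_b).
20.2·(17.5 − T_b) = 10.0·(26.1 − T_b)
T_b = (20.2·17.5 − 10.0·26.1) / (20.2 − 10.0) = 92.50 / 10.2 = 9.069 °C ≈ 9.1 °C.

9.1 °C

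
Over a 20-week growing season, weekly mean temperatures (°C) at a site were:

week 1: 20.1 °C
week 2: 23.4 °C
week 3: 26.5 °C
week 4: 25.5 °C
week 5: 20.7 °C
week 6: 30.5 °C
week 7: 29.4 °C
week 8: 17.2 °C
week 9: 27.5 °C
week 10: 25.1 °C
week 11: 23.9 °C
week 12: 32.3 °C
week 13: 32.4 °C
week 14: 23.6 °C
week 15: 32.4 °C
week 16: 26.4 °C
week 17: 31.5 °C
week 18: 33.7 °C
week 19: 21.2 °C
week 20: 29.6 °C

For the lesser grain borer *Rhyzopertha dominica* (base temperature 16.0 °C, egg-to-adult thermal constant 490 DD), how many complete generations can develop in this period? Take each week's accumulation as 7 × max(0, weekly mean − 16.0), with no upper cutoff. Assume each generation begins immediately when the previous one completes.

Weekly DD (7 × max(0, T̄ − 16.0)): 28.7, 51.8, 73.5, 66.5, 32.9, 101.5, 93.8, 8.4, 80.5, 63.7, 55.3, 114.1, 114.8, 53.2, 114.8, 72.8, 108.5, 123.9, 36.4, 95.2.
Season total = 1490.3 DD.
Complete generations = ⌊1490.3 / 490⌋ = 3.

3 generations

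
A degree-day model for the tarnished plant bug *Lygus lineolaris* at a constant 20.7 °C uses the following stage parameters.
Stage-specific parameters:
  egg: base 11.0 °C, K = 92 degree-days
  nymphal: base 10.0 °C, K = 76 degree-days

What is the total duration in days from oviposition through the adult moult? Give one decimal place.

16.6 days

egg: 92 / (20.7 − 11.0) = 92 / 9.7 = 9.485 d.
nymphal: 76 / (20.7 − 10.0) = 76 / 10.7 = 7.103 d.
Sum = 16.587 ≈ 16.6 days.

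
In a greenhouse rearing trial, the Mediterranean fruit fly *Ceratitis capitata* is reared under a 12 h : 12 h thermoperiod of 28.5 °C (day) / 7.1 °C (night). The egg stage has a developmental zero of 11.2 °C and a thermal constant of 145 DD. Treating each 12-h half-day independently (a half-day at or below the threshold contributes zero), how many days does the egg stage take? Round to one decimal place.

Day half: max(0, 28.5 − 11.2) × 0.5 = 17.3 × 0.5 = 8.65 DD.
Night half: max(0, 7.1 − 11.2) × 0.5 = 0.0 × 0.5 = 0.00 DD.
Per 24 h: 8.65 DD/day.
Duration = 145 / 8.65 = 16.763 ≈ 16.8 days.

16.8 days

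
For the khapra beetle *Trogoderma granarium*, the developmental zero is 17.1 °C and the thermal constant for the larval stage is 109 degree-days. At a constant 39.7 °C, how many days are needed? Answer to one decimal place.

4.8 days

Daily accumulation = 39.7 − 17.1 = 22.6 DD/day.
Duration = 109 / 22.6 = 4.823 ≈ 4.8 days.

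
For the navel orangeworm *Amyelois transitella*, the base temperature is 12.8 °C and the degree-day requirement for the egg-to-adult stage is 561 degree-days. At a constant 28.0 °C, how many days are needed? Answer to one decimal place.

Daily accumulation = 28.0 − 12.8 = 15.2 DD/day.
Duration = 561 / 15.2 = 36.908 ≈ 36.9 days.

36.9 days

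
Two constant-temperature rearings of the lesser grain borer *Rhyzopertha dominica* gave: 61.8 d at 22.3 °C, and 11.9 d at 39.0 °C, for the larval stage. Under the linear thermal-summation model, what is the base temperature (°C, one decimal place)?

Under the model K = D·(T − T_b), so D₁·(T₁ − T_b) = D₂·(T₂ − T_b).
61.8·(22.3 − T_b) = 11.9·(39.0 − T_b)
T_b = (61.8·22.3 − 11.9·39.0) / (61.8 − 11.9) = 914.04 / 49.9 = 18.317 °C ≈ 18.3 °C.

18.3 °C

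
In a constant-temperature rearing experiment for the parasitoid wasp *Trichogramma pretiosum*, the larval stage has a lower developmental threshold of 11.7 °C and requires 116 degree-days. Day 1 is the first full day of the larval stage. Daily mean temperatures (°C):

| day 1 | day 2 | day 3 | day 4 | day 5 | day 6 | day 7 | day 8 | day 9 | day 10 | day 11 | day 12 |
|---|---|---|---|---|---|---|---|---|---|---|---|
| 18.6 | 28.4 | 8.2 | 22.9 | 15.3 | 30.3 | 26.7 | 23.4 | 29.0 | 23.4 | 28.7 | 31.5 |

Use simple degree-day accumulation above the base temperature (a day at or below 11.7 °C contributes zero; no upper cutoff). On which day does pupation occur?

Daily DD above 11.7 °C: 6.9, 16.7, 0.0, 11.2, 3.6, 18.6, 15.0, 11.7, 17.3, 11.7, 17.0, 19.8.
Cumulative: 6.9, 23.6, 23.6, 34.8, 38.4, 57.0, 72.0, 83.7, 101.0, 112.7, 129.7, 149.5.
The total first reaches 116 DD on day 11.

day 11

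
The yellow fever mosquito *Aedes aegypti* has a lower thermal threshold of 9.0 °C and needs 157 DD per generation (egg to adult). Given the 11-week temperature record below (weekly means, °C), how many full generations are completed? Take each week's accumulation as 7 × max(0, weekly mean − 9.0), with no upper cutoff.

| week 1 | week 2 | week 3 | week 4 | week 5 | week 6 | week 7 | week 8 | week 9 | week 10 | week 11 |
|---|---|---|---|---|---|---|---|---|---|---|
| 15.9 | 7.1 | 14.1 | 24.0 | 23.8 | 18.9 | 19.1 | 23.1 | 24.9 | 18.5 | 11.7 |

Weekly DD (7 × max(0, T̄ − 9.0)): 48.3, 0.0, 35.7, 105.0, 103.6, 69.3, 70.7, 98.7, 111.3, 66.5, 18.9.
Season total = 728.0 DD.
Complete generations = ⌊728.0 / 157⌋ = 4.

4 generations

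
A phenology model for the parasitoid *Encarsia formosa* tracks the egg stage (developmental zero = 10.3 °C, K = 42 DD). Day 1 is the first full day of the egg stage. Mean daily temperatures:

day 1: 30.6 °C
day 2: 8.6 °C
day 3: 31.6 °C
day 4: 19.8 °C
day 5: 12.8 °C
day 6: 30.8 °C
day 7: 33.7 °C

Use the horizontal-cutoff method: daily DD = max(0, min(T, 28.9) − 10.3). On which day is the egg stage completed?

day 4

Daily DD above 10.3 °C (capped at 18.6): 18.6, 0.0, 18.6, 9.5, 2.5, 18.6, 18.6.
Cumulative: 18.6, 18.6, 37.2, 46.7, 49.2, 67.8, 86.4.
The total first reaches 42 DD on day 4.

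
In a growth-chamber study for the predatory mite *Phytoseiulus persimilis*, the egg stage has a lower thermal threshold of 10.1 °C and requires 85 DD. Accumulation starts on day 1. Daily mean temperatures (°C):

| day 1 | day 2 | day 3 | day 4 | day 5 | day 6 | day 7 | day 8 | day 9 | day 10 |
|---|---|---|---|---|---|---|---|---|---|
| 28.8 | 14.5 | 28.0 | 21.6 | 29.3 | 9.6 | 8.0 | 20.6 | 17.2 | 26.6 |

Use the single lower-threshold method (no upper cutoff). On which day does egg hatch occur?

day 9

Daily DD above 10.1 °C: 18.7, 4.4, 17.9, 11.5, 19.2, 0.0, 0.0, 10.5, 7.1, 16.5.
Cumulative: 18.7, 23.1, 41.0, 52.5, 71.7, 71.7, 71.7, 82.2, 89.3, 105.8.
The total first reaches 85 DD on day 9.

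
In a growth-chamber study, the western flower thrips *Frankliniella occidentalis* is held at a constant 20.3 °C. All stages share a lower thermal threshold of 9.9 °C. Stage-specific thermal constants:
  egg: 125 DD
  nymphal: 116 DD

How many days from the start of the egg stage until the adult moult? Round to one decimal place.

Daily accumulation at 20.3 °C = 20.3 − 9.9 = 10.4 DD/day.
Total K = 125 + 116 = 241 DD.
Total duration = 241 / 10.4 = 23.173 ≈ 23.2 days.

23.2 days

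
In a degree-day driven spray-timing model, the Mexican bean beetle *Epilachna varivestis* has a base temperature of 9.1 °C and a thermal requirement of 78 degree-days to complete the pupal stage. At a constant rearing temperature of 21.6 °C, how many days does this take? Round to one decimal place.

Daily accumulation = 21.6 − 9.1 = 12.5 DD/day.
Duration = 78 / 12.5 = 6.240 ≈ 6.2 days.

6.2 days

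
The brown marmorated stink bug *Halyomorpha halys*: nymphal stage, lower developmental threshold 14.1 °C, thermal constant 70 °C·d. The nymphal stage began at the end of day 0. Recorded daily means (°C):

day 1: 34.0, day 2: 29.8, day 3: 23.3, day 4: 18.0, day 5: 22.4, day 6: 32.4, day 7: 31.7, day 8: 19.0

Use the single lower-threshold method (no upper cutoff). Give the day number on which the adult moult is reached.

Daily DD above 14.1 °C: 19.9, 15.7, 9.2, 3.9, 8.3, 18.3, 17.6, 4.9.
Cumulative: 19.9, 35.6, 44.8, 48.7, 57.0, 75.3, 92.9, 97.8.
The total first reaches 70 DD on day 6.

day 6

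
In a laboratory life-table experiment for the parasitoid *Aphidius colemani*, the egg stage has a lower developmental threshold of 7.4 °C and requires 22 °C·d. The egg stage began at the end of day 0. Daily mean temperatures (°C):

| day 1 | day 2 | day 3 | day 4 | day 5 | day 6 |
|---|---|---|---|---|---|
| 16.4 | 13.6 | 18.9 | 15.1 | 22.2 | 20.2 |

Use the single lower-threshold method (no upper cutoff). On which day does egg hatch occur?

day 3

Daily DD above 7.4 °C: 9.0, 6.2, 11.5, 7.7, 14.8, 12.8.
Cumulative: 9.0, 15.2, 26.7, 34.4, 49.2, 62.0.
The total first reaches 22 DD on day 3.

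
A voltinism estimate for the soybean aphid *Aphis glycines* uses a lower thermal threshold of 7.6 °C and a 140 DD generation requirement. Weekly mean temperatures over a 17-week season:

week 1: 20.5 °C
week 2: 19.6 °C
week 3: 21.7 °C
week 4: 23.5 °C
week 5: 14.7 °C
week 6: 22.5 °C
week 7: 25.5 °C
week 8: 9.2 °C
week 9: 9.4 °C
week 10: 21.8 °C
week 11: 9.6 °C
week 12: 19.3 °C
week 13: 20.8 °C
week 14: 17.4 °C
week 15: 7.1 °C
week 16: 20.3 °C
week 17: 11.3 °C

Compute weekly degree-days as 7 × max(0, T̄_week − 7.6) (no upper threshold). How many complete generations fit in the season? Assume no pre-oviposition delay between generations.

Weekly DD (7 × max(0, T̄ − 7.6)): 90.3, 84.0, 98.7, 111.3, 49.7, 104.3, 125.3, 11.2, 12.6, 99.4, 14.0, 81.9, 92.4, 68.6, 0.0, 88.9, 25.9.
Season total = 1158.5 DD.
Complete generations = ⌊1158.5 / 140⌋ = 8.

8 generations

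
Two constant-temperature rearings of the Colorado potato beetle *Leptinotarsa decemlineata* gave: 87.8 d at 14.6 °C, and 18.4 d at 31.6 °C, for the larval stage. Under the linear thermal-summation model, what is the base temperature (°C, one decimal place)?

Linear rate model ⇒ the product D·(T − T_b) is constant across temperatures.
87.8·(14.6 − T_b) = 18.4·(31.6 − T_b)
T_b = (87.8·14.6 − 18.4·31.6) / (87.8 − 18.4) = 700.44 / 69.4 = 10.093 °C ≈ 10.1 °C.

10.1 °C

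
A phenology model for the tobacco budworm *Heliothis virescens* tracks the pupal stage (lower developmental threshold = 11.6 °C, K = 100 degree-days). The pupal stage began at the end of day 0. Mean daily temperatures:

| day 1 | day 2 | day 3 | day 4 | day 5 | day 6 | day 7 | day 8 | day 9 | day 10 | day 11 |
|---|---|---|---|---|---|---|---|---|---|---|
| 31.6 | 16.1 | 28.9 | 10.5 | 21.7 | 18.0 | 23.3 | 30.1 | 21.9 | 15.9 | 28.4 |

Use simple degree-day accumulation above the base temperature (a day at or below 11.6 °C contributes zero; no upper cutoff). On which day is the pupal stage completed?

Daily DD above 11.6 °C: 20.0, 4.5, 17.3, 0.0, 10.1, 6.4, 11.7, 18.5, 10.3, 4.3, 16.8.
Cumulative: 20.0, 24.5, 41.8, 41.8, 51.9, 58.3, 70.0, 88.5, 98.8, 103.1, 119.9.
The total first reaches 100 DD on day 10.

day 10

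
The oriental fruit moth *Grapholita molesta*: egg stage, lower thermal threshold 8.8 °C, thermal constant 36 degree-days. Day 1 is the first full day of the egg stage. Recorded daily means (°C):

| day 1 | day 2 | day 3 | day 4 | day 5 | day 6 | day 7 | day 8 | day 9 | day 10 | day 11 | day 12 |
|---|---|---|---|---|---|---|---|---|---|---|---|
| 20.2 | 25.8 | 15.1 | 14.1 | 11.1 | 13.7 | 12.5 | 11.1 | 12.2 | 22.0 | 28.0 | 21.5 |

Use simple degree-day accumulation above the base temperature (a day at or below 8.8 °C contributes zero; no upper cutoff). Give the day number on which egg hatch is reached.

Daily DD above 8.8 °C: 11.4, 17.0, 6.3, 5.3, 2.3, 4.9, 3.7, 2.3, 3.4, 13.2, 19.2, 12.7.
Cumulative: 11.4, 28.4, 34.7, 40.0, 42.3, 47.2, 50.9, 53.2, 56.6, 69.8, 89.0, 101.7.
The total first reaches 36 DD on day 4.

day 4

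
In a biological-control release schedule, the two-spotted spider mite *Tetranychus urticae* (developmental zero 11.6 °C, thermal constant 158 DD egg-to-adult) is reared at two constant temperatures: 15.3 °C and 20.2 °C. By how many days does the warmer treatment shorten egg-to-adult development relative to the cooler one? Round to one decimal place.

24.3 days

At 15.3 °C: 158 / (15.3 − 11.6) = 158 / 3.7 = 42.703 d.
At 20.2 °C: 158 / (20.2 − 11.6) = 158 / 8.6 = 18.372 d.
Difference = |42.703 − 18.372| = 24.331 ≈ 24.3 days.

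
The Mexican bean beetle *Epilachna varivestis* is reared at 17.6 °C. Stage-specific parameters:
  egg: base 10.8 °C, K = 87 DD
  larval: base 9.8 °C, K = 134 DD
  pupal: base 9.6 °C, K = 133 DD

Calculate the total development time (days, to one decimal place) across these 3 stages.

egg: 87 / (17.6 − 10.8) = 87 / 6.8 = 12.794 d.
larval: 134 / (17.6 − 9.8) = 134 / 7.8 = 17.179 d.
pupal: 133 / (17.6 − 9.6) = 133 / 8.0 = 16.625 d.
Sum = 46.599 ≈ 46.6 days.

46.6 days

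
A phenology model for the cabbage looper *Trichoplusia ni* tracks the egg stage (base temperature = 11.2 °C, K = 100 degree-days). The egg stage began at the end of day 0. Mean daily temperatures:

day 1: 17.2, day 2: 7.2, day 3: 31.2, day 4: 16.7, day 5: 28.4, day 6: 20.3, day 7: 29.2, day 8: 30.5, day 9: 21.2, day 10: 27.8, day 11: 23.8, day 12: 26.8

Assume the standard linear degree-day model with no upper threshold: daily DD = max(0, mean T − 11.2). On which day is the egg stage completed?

Daily DD above 11.2 °C: 6.0, 0.0, 20.0, 5.5, 17.2, 9.1, 18.0, 19.3, 10.0, 16.6, 12.6, 15.6.
Cumulative: 6.0, 6.0, 26.0, 31.5, 48.7, 57.8, 75.8, 95.1, 105.1, 121.7, 134.3, 149.9.
The total first reaches 100 DD on day 9.

day 9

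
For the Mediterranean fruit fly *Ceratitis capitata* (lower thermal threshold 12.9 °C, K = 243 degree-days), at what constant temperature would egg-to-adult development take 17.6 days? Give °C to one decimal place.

26.7 °C

Required daily accumulation = 243 / 17.6 = 13.807 DD/day.
T = T_base + 13.807 = 12.9 + 13.807 = 26.707 ≈ 26.7 °C.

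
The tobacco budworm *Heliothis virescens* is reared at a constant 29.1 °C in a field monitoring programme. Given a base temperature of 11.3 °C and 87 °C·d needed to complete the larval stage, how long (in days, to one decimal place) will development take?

4.9 days

Daily accumulation = 29.1 − 11.3 = 17.8 DD/day.
Duration = 87 / 17.8 = 4.888 ≈ 4.9 days.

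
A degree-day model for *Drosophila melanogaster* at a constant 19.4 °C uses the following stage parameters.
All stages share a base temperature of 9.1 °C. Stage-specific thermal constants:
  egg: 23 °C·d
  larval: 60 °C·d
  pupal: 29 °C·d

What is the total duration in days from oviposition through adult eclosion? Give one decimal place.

10.9 days

Daily accumulation at 19.4 °C = 19.4 − 9.1 = 10.3 DD/day.
Total K = 23 + 60 + 29 = 112 DD.
Total duration = 112 / 10.3 = 10.874 ≈ 10.9 days.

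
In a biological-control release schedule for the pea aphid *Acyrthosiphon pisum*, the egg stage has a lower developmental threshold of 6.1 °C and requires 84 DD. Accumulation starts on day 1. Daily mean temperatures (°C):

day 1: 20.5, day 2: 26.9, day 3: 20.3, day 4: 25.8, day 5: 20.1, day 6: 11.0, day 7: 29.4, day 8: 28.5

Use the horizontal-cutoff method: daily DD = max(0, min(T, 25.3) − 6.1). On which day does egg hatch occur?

day 6

Daily DD above 6.1 °C (capped at 19.2): 14.4, 19.2, 14.2, 19.2, 14.0, 4.9, 19.2, 19.2.
Cumulative: 14.4, 33.6, 47.8, 67.0, 81.0, 85.9, 105.1, 124.3.
The total first reaches 84 DD on day 6.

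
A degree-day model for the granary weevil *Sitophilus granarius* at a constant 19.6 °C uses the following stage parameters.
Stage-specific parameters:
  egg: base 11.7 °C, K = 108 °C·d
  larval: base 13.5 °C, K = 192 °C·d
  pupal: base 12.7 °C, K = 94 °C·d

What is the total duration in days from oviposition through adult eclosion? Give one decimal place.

58.8 days

egg: 108 / (19.6 − 11.7) = 108 / 7.9 = 13.671 d.
larval: 192 / (19.6 − 13.5) = 192 / 6.1 = 31.475 d.
pupal: 94 / (19.6 − 12.7) = 94 / 6.9 = 13.623 d.
Sum = 58.769 ≈ 58.8 days.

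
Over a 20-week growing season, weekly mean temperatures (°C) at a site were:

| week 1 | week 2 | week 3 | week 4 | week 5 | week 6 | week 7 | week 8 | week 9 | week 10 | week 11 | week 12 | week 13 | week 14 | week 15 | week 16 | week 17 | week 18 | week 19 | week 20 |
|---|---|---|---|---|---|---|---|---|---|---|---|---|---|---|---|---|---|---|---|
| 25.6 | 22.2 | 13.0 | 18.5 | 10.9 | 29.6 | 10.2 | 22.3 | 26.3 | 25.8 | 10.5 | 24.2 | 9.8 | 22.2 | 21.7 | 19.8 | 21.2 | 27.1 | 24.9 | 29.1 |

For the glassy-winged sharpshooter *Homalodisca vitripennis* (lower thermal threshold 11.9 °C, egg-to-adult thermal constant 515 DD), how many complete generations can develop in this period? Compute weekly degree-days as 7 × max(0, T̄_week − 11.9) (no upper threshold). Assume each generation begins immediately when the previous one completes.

2 generations

Weekly DD (7 × max(0, T̄ − 11.9)): 95.9, 72.1, 7.7, 46.2, 0.0, 123.9, 0.0, 72.8, 100.8, 97.3, 0.0, 86.1, 0.0, 72.1, 68.6, 55.3, 65.1, 106.4, 91.0, 120.4.
Season total = 1281.7 DD.
Complete generations = ⌊1281.7 / 515⌋ = 2.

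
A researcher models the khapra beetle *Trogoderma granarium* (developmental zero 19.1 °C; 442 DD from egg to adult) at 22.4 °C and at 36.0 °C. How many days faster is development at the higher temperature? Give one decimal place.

107.8 days

At 22.4 °C: 442 / (22.4 − 19.1) = 442 / 3.3 = 133.939 d.
At 36.0 °C: 442 / (36.0 − 19.1) = 442 / 16.9 = 26.154 d.
Difference = |133.939 − 26.154| = 107.786 ≈ 107.8 days.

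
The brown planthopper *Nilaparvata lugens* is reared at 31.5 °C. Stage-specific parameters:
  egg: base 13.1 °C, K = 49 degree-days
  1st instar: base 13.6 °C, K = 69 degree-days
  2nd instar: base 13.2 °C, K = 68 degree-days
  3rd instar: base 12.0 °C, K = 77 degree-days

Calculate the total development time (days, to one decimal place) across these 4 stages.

14.2 days

egg: 49 / (31.5 − 13.1) = 49 / 18.4 = 2.663 d.
1st instar: 69 / (31.5 − 13.6) = 69 / 17.9 = 3.855 d.
2nd instar: 68 / (31.5 − 13.2) = 68 / 18.3 = 3.716 d.
3rd instar: 77 / (31.5 − 12.0) = 77 / 19.5 = 3.949 d.
Sum = 14.182 ≈ 14.2 days.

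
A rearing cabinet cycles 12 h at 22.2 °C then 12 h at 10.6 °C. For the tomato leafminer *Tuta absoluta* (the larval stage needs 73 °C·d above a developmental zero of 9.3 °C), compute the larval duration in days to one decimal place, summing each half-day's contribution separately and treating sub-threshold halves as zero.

Day half: max(0, 22.2 − 9.3) × 0.5 = 12.9 × 0.5 = 6.45 DD.
Night half: max(0, 10.6 − 9.3) × 0.5 = 1.3 × 0.5 = 0.65 DD.
Per 24 h: 7.10 DD/day.
Duration = 73 / 7.10 = 10.282 ≈ 10.3 days.

10.3 days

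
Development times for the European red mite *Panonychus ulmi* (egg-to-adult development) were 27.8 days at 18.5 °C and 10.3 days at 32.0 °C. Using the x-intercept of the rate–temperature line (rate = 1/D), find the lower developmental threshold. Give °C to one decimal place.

Linear rate model ⇒ the product D·(T − T_b) is constant across temperatures.
27.8·(18.5 − T_b) = 10.3·(32.0 − T_b)
T_b = (27.8·18.5 − 10.3·32.0) / (27.8 − 10.3) = 184.70 / 17.5 = 10.554 °C ≈ 10.6 °C.

10.6 °C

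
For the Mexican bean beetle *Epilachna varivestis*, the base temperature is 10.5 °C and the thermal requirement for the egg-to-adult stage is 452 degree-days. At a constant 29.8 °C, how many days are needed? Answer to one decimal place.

Daily accumulation = 29.8 − 10.5 = 19.3 DD/day.
Duration = 452 / 19.3 = 23.420 ≈ 23.4 days.

23.4 days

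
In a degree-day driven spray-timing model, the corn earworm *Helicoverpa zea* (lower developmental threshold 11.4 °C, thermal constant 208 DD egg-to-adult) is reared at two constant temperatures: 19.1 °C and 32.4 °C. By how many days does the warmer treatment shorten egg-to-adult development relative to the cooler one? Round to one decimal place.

At 19.1 °C: 208 / (19.1 − 11.4) = 208 / 7.7 = 27.013 d.
At 32.4 °C: 208 / (32.4 − 11.4) = 208 / 21.0 = 9.905 d.
Difference = |27.013 − 9.905| = 17.108 ≈ 17.1 days.

17.1 days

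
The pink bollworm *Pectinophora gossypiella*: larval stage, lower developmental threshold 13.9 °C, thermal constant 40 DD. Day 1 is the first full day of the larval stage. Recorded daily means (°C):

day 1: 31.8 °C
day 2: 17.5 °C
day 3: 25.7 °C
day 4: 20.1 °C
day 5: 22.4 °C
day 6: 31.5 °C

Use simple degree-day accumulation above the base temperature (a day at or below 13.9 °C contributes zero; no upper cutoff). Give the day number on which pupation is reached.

day 5

Daily DD above 13.9 °C: 17.9, 3.6, 11.8, 6.2, 8.5, 17.6.
Cumulative: 17.9, 21.5, 33.3, 39.5, 48.0, 65.6.
The total first reaches 40 DD on day 5.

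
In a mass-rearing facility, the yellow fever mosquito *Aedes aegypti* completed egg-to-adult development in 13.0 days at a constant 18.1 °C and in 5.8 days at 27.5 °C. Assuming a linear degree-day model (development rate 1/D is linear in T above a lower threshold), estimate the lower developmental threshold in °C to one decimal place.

Linear rate model ⇒ the product D·(T − T_b) is constant across temperatures.
13.0·(18.1 − T_b) = 5.8·(27.5 − T_b)
T_b = (13.0·18.1 − 5.8·27.5) / (13.0 − 5.8) = 75.80 / 7.2 = 10.528 °C ≈ 10.5 °C.

10.5 °C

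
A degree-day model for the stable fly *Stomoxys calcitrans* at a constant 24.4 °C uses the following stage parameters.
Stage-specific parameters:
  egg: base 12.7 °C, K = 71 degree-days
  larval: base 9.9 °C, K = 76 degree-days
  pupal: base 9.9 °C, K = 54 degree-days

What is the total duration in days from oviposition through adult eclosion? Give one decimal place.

15.0 days

egg: 71 / (24.4 − 12.7) = 71 / 11.7 = 6.068 d.
larval: 76 / (24.4 − 9.9) = 76 / 14.5 = 5.241 d.
pupal: 54 / (24.4 − 9.9) = 54 / 14.5 = 3.724 d.
Sum = 15.034 ≈ 15.0 days.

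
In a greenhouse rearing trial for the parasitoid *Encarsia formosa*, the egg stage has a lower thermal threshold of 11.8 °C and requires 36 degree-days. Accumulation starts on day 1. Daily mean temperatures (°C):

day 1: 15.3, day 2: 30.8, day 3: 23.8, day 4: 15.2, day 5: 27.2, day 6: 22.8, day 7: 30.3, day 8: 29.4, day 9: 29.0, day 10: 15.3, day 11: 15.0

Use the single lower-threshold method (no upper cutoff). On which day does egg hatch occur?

day 4

Daily DD above 11.8 °C: 3.5, 19.0, 12.0, 3.4, 15.4, 11.0, 18.5, 17.6, 17.2, 3.5, 3.2.
Cumulative: 3.5, 22.5, 34.5, 37.9, 53.3, 64.3, 82.8, 100.4, 117.6, 121.1, 124.3.
The total first reaches 36 DD on day 4.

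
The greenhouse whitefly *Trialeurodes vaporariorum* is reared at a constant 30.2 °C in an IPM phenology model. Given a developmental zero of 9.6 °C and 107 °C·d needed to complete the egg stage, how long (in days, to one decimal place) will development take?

5.2 days

Daily accumulation = 30.2 − 9.6 = 20.6 DD/day.
Duration = 107 / 20.6 = 5.194 ≈ 5.2 days.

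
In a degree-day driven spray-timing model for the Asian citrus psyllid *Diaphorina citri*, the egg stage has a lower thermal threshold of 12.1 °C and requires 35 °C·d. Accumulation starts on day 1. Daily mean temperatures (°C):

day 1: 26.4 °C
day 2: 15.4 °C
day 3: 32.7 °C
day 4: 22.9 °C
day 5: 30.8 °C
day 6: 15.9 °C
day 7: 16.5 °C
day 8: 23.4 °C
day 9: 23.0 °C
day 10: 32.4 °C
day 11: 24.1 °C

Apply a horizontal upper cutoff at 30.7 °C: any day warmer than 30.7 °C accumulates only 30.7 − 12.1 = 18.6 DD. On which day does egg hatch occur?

Daily DD above 12.1 °C (capped at 18.6): 14.3, 3.3, 18.6, 10.8, 18.6, 3.8, 4.4, 11.3, 10.9, 18.6, 12.0.
Cumulative: 14.3, 17.6, 36.2, 47.0, 65.6, 69.4, 73.8, 85.1, 96.0, 114.6, 126.6.
The total first reaches 35 DD on day 3.

day 3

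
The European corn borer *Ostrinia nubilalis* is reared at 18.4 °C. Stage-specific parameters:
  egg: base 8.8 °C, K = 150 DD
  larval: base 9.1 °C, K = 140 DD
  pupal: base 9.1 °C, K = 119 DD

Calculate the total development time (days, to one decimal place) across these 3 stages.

43.5 days

egg: 150 / (18.4 − 8.8) = 150 / 9.6 = 15.625 d.
larval: 140 / (18.4 − 9.1) = 140 / 9.3 = 15.054 d.
pupal: 119 / (18.4 − 9.1) = 119 / 9.3 = 12.796 d.
Sum = 43.474 ≈ 43.5 days.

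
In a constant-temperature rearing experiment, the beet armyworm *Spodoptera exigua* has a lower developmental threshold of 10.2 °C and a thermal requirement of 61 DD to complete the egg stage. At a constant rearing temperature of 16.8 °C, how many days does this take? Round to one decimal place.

Daily accumulation = 16.8 − 10.2 = 6.6 DD/day.
Duration = 61 / 6.6 = 9.242 ≈ 9.2 days.

9.2 days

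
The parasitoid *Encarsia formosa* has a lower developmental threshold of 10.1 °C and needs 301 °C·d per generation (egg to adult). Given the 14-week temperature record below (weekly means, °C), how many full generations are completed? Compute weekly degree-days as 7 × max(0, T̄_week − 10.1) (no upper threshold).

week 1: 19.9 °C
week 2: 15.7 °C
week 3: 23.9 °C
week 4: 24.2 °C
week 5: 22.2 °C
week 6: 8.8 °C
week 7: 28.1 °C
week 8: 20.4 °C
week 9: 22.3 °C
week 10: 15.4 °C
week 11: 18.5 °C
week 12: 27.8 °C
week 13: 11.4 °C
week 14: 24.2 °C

3 generations

Weekly DD (7 × max(0, T̄ − 10.1)): 68.6, 39.2, 96.6, 98.7, 84.7, 0.0, 126.0, 72.1, 85.4, 37.1, 58.8, 123.9, 9.1, 98.7.
Season total = 998.9 DD.
Complete generations = ⌊998.9 / 301⌋ = 3.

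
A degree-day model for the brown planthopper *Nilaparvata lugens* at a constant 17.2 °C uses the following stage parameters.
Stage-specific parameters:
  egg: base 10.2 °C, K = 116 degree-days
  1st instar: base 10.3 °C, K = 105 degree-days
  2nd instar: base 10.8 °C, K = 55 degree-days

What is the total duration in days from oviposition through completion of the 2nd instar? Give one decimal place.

egg: 116 / (17.2 − 10.2) = 116 / 7.0 = 16.571 d.
1st instar: 105 / (17.2 − 10.3) = 105 / 6.9 = 15.217 d.
2nd instar: 55 / (17.2 − 10.8) = 55 / 6.4 = 8.594 d.
Sum = 40.383 ≈ 40.4 days.

40.4 days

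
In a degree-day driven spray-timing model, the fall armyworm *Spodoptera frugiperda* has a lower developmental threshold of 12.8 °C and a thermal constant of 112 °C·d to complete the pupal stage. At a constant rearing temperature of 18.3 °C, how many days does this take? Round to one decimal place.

20.4 days

Daily accumulation = 18.3 − 12.8 = 5.5 DD/day.
Duration = 112 / 5.5 = 20.364 ≈ 20.4 days.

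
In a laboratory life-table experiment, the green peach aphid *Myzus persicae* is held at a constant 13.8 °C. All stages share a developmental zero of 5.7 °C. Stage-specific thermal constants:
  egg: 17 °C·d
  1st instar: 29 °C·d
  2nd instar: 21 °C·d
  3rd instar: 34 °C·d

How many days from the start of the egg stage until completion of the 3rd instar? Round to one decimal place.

12.5 days

Daily accumulation at 13.8 °C = 13.8 − 5.7 = 8.1 DD/day.
Total K = 17 + 29 + 21 + 34 = 101 DD.
Total duration = 101 / 8.1 = 12.469 ≈ 12.5 days.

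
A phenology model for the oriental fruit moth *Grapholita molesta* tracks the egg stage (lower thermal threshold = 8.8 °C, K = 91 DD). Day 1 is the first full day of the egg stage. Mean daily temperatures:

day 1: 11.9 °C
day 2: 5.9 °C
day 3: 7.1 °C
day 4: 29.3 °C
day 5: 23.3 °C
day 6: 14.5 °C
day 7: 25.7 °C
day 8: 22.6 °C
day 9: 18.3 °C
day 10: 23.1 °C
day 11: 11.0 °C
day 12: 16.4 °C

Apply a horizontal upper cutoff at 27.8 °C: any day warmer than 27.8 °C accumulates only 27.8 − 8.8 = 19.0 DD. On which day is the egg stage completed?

day 10

Daily DD above 8.8 °C (capped at 19.0): 3.1, 0.0, 0.0, 19.0, 14.5, 5.7, 16.9, 13.8, 9.5, 14.3, 2.2, 7.6.
Cumulative: 3.1, 3.1, 3.1, 22.1, 36.6, 42.3, 59.2, 73.0, 82.5, 96.8, 99.0, 106.6.
The total first reaches 91 DD on day 10.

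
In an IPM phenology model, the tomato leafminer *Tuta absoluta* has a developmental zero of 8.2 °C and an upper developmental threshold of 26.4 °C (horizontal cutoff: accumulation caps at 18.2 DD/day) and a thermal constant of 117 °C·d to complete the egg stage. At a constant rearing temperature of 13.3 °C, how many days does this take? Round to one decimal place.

22.9 days

Daily accumulation = 13.3 − 8.2 = 5.1 DD/day.
Duration = 117 / 5.1 = 22.941 ≈ 22.9 days.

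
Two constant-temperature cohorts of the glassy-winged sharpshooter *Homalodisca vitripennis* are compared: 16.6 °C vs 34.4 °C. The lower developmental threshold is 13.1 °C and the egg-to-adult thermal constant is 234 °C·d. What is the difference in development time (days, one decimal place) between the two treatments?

At 16.6 °C: 234 / (16.6 − 13.1) = 234 / 3.5 = 66.857 d.
At 34.4 °C: 234 / (34.4 − 13.1) = 234 / 21.3 = 10.986 d.
Difference = |66.857 − 10.986| = 55.871 ≈ 55.9 days.

55.9 days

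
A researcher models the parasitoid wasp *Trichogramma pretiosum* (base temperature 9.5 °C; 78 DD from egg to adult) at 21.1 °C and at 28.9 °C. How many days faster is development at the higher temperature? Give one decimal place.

At 21.1 °C: 78 / (21.1 − 9.5) = 78 / 11.6 = 6.724 d.
At 28.9 °C: 78 / (28.9 − 9.5) = 78 / 19.4 = 4.021 d.
Difference = |6.724 − 4.021| = 2.704 ≈ 2.7 days.

2.7 days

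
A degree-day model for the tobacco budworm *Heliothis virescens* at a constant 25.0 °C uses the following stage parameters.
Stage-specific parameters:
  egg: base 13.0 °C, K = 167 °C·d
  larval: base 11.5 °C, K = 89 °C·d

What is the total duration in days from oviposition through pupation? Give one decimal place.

egg: 167 / (25.0 − 13.0) = 167 / 12.0 = 13.917 d.
larval: 89 / (25.0 − 11.5) = 89 / 13.5 = 6.593 d.
Sum = 20.509 ≈ 20.5 days.

20.5 days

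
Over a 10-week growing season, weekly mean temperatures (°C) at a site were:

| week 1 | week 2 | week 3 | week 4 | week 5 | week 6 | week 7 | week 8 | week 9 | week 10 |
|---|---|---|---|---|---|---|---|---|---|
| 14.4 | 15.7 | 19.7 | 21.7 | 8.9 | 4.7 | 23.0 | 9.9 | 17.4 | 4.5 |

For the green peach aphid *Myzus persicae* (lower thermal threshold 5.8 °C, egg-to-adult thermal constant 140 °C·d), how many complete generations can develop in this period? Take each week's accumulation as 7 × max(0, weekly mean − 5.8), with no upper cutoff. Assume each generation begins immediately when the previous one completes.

4 generations

Weekly DD (7 × max(0, T̄ − 5.8)): 60.2, 69.3, 97.3, 111.3, 21.7, 0.0, 120.4, 28.7, 81.2, 0.0.
Season total = 590.1 DD.
Complete generations = ⌊590.1 / 140⌋ = 4.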